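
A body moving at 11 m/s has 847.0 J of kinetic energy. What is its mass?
m = 2·KE/v² = 2·847.0/(11)² = 14.0 kg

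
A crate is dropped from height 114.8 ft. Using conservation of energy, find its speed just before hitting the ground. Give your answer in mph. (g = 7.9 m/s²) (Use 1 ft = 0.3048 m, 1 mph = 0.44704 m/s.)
Convert to SI: h = 34.991 m
mgh = ½mv² ⇒ v = √(2gh) = √(2·7.9·34.991) = 23.5129 m/s = 52.6 mph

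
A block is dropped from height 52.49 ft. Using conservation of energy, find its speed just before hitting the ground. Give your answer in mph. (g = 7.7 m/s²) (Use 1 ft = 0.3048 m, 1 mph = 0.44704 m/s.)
Convert to SI: h = 15.999 m
mgh = ½mv² ⇒ v = √(2gh) = √(2·7.7·15.999) = 15.6966 m/s = 35.11 mph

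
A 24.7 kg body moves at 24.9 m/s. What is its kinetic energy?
KE = ½mv² = ½(24.7)(24.9)² = 7657 J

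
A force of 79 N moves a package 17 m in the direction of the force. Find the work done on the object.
W = F·d = (79)(17) = 1343 J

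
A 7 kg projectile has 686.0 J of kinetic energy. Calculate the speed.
v = √(2·KE/m) = √(2·686.0/7) = 14.0 m/s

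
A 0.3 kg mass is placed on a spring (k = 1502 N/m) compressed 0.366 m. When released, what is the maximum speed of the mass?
½kx² = ½mv² ⇒ v = x√(k/m) = (0.366)√(1502/0.3) = 25.9 m/s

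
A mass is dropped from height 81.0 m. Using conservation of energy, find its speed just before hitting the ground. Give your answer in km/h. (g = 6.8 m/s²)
mgh = ½mv² ⇒ v = √(2gh) = √(2·6.8·81.0) = 33.1904 m/s = 119.5 km/h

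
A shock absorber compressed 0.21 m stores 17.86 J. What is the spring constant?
k = 2·PE/x² = 2·17.86/(0.21)² = 810.0 N/m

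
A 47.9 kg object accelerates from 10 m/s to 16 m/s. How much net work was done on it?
W = ΔKE = ½m(v₂² − v₁²) = ½(47.9)(16² − 10²) = 3736.2 J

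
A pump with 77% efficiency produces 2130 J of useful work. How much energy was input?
W_in = W_out/η = 2130/0.77 = 2766 J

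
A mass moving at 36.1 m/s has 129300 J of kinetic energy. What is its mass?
m = 2·KE/v² = 2·129300/(36.1)² = 198.4 kg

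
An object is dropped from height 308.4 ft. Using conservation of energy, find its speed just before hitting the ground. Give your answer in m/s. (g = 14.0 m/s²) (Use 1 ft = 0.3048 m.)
Convert to SI: h = 94.0003 m
mgh = ½mv² ⇒ v = √(2gh) = √(2·14.0·94.0003) = 51.3 m/s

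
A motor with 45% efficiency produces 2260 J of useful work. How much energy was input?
W_in = W_out/η = 2260/0.45 = 5022 J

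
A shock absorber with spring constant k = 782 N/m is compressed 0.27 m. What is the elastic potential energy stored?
PE = ½kx² = ½(782)(0.27)² = 28.5 J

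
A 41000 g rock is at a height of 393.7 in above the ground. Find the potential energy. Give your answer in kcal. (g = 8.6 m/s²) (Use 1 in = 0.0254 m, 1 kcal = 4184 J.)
Convert to SI: m = 41.0 kg, h = 9.99998 m
PE = mgh = (41.0)(8.6)(9.99998) = 3525.99 J = 0.8427 kcal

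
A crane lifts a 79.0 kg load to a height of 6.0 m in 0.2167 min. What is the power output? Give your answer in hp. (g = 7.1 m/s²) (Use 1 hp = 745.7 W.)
Convert to SI: m = 79.0 kg, h = 6.0 m, t = 13.002 s
P = mgh/t = (79.0)(7.1)(6.0)/13.002 = 258.837 W = 0.3471 hp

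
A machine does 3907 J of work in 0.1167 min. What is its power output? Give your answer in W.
Convert to SI: W = 3907.0 J, t = 7.002 s
P = W/t = 3907.0/7.002 = 558.0 W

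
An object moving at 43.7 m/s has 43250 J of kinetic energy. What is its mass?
m = 2·KE/v² = 2·43250/(43.7)² = 45.3 kg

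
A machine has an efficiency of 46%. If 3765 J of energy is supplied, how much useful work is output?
W_out = η·W_in = 0.46·3765 = 1731.9 J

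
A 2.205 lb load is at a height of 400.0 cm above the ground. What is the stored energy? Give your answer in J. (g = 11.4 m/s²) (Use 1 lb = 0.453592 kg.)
Convert to SI: m = 1.00017 kg, h = 4.0 m
PE = mgh = (1.00017)(11.4)(4.0) = 45.61 J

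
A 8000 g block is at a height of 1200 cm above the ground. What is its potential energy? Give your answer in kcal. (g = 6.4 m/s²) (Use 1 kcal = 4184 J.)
Convert to SI: m = 8.0 kg, h = 12.0 m
PE = mgh = (8.0)(6.4)(12.0) = 614.4 J = 0.1468 kcal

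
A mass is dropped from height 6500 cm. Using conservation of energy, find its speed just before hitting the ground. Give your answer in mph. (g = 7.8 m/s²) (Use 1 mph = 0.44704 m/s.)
Convert to SI: h = 65.0 m
mgh = ½mv² ⇒ v = √(2gh) = √(2·7.8·65.0) = 31.8434 m/s = 71.23 mph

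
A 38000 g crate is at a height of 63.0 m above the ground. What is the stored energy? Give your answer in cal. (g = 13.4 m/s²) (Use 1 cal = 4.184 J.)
Convert to SI: m = 38.0 kg, h = 63.0 m
PE = mgh = (38.0)(13.4)(63.0) = 32079.6 J = 7667 cal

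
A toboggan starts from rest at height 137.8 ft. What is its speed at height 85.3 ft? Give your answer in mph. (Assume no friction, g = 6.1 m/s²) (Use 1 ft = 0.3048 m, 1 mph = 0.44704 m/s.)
Convert to SI: h₁−h₂ = 16.002 m
mgh₁ = mgh₂ + ½mv² ⇒ v = √(2g(h₁−h₂)) = √(2·6.1·16.002) = 13.9723 m/s = 31.26 mph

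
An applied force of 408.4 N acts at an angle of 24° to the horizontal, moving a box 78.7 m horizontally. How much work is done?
W = F·d·cosθ = (408.4)(78.7)cos(24°) = 29360 J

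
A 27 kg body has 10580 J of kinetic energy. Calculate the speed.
v = √(2·KE/m) = √(2·10580/27) = 27.99 m/s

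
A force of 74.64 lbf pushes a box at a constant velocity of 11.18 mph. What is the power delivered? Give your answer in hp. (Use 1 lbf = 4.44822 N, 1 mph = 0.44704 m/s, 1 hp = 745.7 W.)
Convert to SI: F = 332.015 N, v = 4.99791 m/s
P = Fv = (332.015)(4.99791) = 1659.38 W = 2.225 hp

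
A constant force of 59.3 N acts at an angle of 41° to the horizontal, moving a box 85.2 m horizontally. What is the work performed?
W = F·d·cosθ = (59.3)(85.2)cos(41°) = 3813 J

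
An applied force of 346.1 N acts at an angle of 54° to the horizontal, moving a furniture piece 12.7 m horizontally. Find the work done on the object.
W = F·d·cosθ = (346.1)(12.7)cos(54°) = 2584 J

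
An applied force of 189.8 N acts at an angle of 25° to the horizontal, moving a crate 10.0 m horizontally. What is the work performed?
W = F·d·cosθ = (189.8)(10.0)cos(25°) = 1720 J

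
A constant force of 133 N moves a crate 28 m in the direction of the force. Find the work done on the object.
W = F·d = (133)(28) = 3724 J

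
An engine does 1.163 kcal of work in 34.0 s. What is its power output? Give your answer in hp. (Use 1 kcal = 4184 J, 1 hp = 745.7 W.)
Convert to SI: W = 4865.99 J, t = 34.0 s
P = W/t = 4865.99/34.0 = 143.117 W = 0.1919 hp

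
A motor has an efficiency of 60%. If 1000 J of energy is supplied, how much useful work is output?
W_out = η·W_in = 0.6·1000 = 600.0 J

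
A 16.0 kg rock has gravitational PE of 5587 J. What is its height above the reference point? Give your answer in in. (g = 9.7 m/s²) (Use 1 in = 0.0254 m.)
h = PE/(mg) = 5587.0/(16.0·9.7) = 35.9987 m = 1417 in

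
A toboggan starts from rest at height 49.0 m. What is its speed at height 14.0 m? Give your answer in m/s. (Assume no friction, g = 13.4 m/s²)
mgh₁ = mgh₂ + ½mv² ⇒ v = √(2g(h₁−h₂)) = √(2·13.4·35.0) = 30.63 m/s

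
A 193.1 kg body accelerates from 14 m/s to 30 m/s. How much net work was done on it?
W = ΔKE = ½m(v₂² − v₁²) = ½(193.1)(30² − 14²) = 67971.2 J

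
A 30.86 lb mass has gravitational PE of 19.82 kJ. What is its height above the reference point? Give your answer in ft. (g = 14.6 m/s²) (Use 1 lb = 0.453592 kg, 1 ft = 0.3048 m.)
Convert to SI: m = 13.9978 kg, PE = 19820.0 J
h = PE/(mg) = 19820.0/(13.9978·14.6) = 96.9816 m = 318.2 ft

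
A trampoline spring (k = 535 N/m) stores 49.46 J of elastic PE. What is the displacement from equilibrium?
x = √(2·PE/k) = √(2·49.46/535) = 0.43 m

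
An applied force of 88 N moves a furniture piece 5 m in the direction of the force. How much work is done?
W = F·d = (88)(5) = 440.0 J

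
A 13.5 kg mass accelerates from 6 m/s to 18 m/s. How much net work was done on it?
W = ΔKE = ½m(v₂² − v₁²) = ½(13.5)(18² − 6²) = 1944.0 J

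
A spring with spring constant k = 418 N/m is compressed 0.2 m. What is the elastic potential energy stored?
PE = ½kx² = ½(418)(0.2)² = 8.36 J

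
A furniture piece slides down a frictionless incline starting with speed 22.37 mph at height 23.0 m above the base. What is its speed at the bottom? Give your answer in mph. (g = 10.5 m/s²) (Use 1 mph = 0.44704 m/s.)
Convert to SI: v₀ = 10.0003 m/s, h = 23.0 m
½mv₀² + mgh = ½mv² ⇒ v = √(v₀² + 2gh) = √(10.0003² + 2·10.5·23.0) = 24.1455 m/s = 54.01 mph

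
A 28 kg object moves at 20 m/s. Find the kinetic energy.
KE = ½mv² = ½(28)(20)² = 5600.0 J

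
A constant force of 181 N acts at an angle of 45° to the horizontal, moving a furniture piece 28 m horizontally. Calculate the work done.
W = F·d·cosθ = (181)(28)cos(45°) = 3584 J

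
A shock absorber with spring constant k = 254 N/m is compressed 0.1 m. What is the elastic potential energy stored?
PE = ½kx² = ½(254)(0.1)² = 1.27 J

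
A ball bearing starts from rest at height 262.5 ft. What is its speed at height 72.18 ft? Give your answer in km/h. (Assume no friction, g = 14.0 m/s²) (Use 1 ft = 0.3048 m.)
Convert to SI: h₁−h₂ = 58.0095 m
mgh₁ = mgh₂ + ½mv² ⇒ v = √(2g(h₁−h₂)) = √(2·14.0·58.0095) = 40.3022 m/s = 145.1 km/h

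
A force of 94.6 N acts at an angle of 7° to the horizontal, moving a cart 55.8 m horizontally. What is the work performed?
W = F·d·cosθ = (94.6)(55.8)cos(7°) = 5239 J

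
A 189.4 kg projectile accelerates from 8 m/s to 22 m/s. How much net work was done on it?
W = ΔKE = ½m(v₂² − v₁²) = ½(189.4)(22² − 8²) = 39774.0 J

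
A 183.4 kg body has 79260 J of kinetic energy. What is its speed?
v = √(2·KE/m) = √(2·79260/183.4) = 29.4 m/s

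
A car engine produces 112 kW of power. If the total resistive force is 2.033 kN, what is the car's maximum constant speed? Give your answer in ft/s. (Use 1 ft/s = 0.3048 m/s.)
Convert to SI: F = 2033.0 N
P = Fv ⇒ v = P/F = 112000 W/2033.0 N = 55.091 m/s = 180.7 ft/s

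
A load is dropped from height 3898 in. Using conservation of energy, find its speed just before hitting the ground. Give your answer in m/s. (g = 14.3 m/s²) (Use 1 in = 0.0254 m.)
Convert to SI: h = 99.0092 m
mgh = ½mv² ⇒ v = √(2gh) = √(2·14.3·99.0092) = 53.21 m/s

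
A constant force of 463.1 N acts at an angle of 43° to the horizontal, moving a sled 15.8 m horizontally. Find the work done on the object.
W = F·d·cosθ = (463.1)(15.8)cos(43°) = 5351 J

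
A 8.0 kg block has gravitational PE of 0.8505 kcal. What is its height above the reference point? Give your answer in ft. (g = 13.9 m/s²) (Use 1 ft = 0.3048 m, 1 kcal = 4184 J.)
Convert to SI: m = 8.0 kg, PE = 3558.49 J
h = PE/(mg) = 3558.49/(8.0·13.9) = 32.0008 m = 105.0 ft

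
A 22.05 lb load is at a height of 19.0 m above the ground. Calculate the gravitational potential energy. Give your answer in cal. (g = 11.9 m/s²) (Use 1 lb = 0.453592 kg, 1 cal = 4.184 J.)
Convert to SI: m = 10.0017 kg, h = 19.0 m
PE = mgh = (10.0017)(11.9)(19.0) = 2261.39 J = 540.5 cal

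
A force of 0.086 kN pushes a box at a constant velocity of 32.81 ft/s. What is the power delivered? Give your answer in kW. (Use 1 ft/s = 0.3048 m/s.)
Convert to SI: F = 86.0 N, v = 10.0005 m/s
P = Fv = (86.0)(10.0005) = 860.042 W = 0.86 kW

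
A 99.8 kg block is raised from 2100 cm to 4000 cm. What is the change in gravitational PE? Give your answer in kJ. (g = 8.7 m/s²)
Convert to SI: m = 99.8 kg, Δh = 19.0 m
ΔPE = mgΔh = (99.8)(8.7)(19.0) = 16496.9 J = 16.5 kJ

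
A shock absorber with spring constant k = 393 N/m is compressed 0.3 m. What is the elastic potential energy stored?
PE = ½kx² = ½(393)(0.3)² = 17.69 J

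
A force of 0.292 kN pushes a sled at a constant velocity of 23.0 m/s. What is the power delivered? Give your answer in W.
Convert to SI: F = 292.0 N, v = 23.0 m/s
P = Fv = (292.0)(23.0) = 6716 W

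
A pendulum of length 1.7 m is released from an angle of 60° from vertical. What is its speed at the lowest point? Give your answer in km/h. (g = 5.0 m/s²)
h = L(1 − cosθ) = 1.7(1 − cos60°) = 0.85 m
v = √(2gh) = √(2·5.0·0.85) = 2.91548 m/s = 10.5 km/h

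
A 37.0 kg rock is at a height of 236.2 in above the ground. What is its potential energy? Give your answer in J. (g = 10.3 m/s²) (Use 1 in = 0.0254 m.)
Convert to SI: m = 37.0 kg, h = 5.99948 m
PE = mgh = (37.0)(10.3)(5.99948) = 2286 J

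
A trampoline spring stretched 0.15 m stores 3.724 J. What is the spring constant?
k = 2·PE/x² = 2·3.724/(0.15)² = 331.0 N/m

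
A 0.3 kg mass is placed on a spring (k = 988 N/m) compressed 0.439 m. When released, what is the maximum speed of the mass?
½kx² = ½mv² ⇒ v = x√(k/m) = (0.439)√(988/0.3) = 25.19 m/s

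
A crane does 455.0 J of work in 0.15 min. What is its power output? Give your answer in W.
Convert to SI: W = 455.0 J, t = 9.0 s
P = W/t = 455.0/9.0 = 50.56 W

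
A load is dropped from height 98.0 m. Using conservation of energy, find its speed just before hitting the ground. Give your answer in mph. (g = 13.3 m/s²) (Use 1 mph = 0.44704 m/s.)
mgh = ½mv² ⇒ v = √(2gh) = √(2·13.3·98.0) = 51.0568 m/s = 114.2 mph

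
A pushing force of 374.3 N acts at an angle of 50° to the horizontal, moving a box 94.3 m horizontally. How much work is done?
W = F·d·cosθ = (374.3)(94.3)cos(50°) = 22690 J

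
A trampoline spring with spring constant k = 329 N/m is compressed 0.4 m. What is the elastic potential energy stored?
PE = ½kx² = ½(329)(0.4)² = 26.32 J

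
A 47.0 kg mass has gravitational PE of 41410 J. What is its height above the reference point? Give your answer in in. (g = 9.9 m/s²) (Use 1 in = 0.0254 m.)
h = PE/(mg) = 41410.0/(47.0·9.9) = 88.9963 m = 3504 in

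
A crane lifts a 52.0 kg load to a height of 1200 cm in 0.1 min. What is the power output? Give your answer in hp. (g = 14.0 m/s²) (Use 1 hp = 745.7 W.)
Convert to SI: m = 52.0 kg, h = 12.0 m, t = 6.0 s
P = mgh/t = (52.0)(14.0)(12.0)/6.0 = 1456.0 W = 1.953 hp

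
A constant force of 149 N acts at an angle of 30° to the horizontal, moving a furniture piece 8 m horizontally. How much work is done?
W = F·d·cosθ = (149)(8)cos(30°) = 1032 J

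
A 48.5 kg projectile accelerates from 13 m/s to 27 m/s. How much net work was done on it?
W = ΔKE = ½m(v₂² − v₁²) = ½(48.5)(27² − 13²) = 13580.0 J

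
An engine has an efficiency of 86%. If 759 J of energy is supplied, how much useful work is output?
W_out = η·W_in = 0.86·759 = 652.74 J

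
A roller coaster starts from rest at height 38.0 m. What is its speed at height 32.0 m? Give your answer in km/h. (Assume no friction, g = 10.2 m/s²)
mgh₁ = mgh₂ + ½mv² ⇒ v = √(2g(h₁−h₂)) = √(2·10.2·6.0) = 11.0635 m/s = 39.83 km/h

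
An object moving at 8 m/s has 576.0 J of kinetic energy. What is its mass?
m = 2·KE/v² = 2·576.0/(8)² = 18.0 kg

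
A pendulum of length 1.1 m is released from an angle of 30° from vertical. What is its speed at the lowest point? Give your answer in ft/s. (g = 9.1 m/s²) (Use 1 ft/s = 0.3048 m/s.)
h = L(1 − cosθ) = 1.1(1 − cos30°) = 0.147372 m
v = √(2gh) = √(2·9.1·0.147372) = 1.63773 m/s = 5.373 ft/s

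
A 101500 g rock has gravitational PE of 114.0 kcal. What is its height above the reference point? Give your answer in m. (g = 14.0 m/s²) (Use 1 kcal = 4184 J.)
Convert to SI: m = 101.5 kg, PE = 476976 J
h = PE/(mg) = 476976/(101.5·14.0) = 335.7 m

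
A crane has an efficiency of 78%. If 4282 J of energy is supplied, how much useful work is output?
W_out = η·W_in = 0.78·4282 = 3339.96 J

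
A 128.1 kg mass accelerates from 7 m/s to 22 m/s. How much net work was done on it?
W = ΔKE = ½m(v₂² − v₁²) = ½(128.1)(22² − 7²) = 27861.75 J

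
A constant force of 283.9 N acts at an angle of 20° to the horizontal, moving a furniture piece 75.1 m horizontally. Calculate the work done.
W = F·d·cosθ = (283.9)(75.1)cos(20°) = 20040 J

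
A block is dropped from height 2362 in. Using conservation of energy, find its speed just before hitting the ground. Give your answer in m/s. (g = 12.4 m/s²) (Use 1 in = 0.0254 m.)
Convert to SI: h = 59.9948 m
mgh = ½mv² ⇒ v = √(2gh) = √(2·12.4·59.9948) = 38.57 m/s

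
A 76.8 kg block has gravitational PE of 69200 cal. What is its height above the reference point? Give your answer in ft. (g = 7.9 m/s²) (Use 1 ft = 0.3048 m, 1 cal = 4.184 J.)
Convert to SI: m = 76.8 kg, PE = 289533 J
h = PE/(mg) = 289533/(76.8·7.9) = 477.21 m = 1566 ft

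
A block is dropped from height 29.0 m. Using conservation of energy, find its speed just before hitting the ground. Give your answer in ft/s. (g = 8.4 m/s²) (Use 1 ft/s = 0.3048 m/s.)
mgh = ½mv² ⇒ v = √(2gh) = √(2·8.4·29.0) = 22.0726 m/s = 72.42 ft/s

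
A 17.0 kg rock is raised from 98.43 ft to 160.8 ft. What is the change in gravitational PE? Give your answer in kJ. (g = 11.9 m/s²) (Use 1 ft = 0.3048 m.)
Convert to SI: m = 17.0 kg, Δh = 19.0104 m
ΔPE = mgΔh = (17.0)(11.9)(19.0104) = 3845.8 J = 3.846 kJ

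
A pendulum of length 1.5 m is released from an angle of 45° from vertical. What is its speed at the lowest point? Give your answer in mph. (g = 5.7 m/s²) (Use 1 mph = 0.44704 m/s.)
h = L(1 − cosθ) = 1.5(1 − cos45°) = 0.43934 m
v = √(2gh) = √(2·5.7·0.43934) = 2.23796 m/s = 5.006 mph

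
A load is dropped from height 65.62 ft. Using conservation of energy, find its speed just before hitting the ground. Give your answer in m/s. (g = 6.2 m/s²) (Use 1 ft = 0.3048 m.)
Convert to SI: h = 20.001 m
mgh = ½mv² ⇒ v = √(2gh) = √(2·6.2·20.001) = 15.75 m/s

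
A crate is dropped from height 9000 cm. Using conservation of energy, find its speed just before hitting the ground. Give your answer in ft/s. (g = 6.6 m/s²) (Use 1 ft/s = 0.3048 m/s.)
Convert to SI: h = 90.0 m
mgh = ½mv² ⇒ v = √(2gh) = √(2·6.6·90.0) = 34.4674 m/s = 113.1 ft/s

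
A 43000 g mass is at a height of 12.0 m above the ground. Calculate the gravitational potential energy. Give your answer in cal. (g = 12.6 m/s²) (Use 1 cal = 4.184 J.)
Convert to SI: m = 43.0 kg, h = 12.0 m
PE = mgh = (43.0)(12.6)(12.0) = 6501.6 J = 1554 cal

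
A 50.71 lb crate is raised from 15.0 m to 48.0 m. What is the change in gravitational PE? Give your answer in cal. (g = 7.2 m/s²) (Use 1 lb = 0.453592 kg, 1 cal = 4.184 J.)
Convert to SI: m = 23.0017 kg, Δh = 33.0 m
ΔPE = mgΔh = (23.0017)(7.2)(33.0) = 5465.19 J = 1306 cal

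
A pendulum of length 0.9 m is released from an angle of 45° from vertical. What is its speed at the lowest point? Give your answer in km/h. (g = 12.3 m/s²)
h = L(1 − cosθ) = 0.9(1 − cos45°) = 0.263604 m
v = √(2gh) = √(2·12.3·0.263604) = 2.5465 m/s = 9.167 km/h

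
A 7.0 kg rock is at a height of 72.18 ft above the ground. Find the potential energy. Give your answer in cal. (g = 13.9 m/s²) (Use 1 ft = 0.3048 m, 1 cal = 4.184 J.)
Convert to SI: m = 7.0 kg, h = 22.0005 m
PE = mgh = (7.0)(13.9)(22.0005) = 2140.65 J = 511.6 cal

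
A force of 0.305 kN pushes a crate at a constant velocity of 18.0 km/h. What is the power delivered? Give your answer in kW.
Convert to SI: F = 305.0 N, v = 5.0 m/s
P = Fv = (305.0)(5.0) = 1525.0 W = 1.525 kW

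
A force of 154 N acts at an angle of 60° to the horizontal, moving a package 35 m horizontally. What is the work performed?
W = F·d·cosθ = (154)(35)cos(60°) = 2695 J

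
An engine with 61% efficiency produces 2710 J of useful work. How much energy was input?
W_in = W_out/η = 2710/0.61 = 4443 J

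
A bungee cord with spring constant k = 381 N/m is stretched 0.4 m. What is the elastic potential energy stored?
PE = ½kx² = ½(381)(0.4)² = 30.48 J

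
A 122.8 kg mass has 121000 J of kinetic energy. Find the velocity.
v = √(2·KE/m) = √(2·121000/122.8) = 44.39 m/s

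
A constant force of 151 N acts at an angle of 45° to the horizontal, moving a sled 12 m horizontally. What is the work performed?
W = F·d·cosθ = (151)(12)cos(45°) = 1281 J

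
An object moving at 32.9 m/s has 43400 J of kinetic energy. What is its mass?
m = 2·KE/v² = 2·43400/(32.9)² = 80.19 kg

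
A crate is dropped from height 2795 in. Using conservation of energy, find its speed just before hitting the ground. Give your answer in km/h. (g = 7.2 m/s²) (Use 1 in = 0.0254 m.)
Convert to SI: h = 70.993 m
mgh = ½mv² ⇒ v = √(2gh) = √(2·7.2·70.993) = 31.9734 m/s = 115.1 km/h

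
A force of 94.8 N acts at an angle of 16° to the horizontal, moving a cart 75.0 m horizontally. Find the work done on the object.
W = F·d·cosθ = (94.8)(75.0)cos(16°) = 6835 J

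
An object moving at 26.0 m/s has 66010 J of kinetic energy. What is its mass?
m = 2·KE/v² = 2·66010/(26.0)² = 195.3 kg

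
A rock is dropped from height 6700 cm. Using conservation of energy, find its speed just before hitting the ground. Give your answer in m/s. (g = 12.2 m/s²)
Convert to SI: h = 67.0 m
mgh = ½mv² ⇒ v = √(2gh) = √(2·12.2·67.0) = 40.43 m/s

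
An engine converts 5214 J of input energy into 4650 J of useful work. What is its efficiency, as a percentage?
η = W_out/W_in = 4650/5214 = 89.18%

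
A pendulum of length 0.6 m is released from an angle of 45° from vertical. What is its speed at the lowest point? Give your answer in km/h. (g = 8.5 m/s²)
h = L(1 − cosθ) = 0.6(1 − cos45°) = 0.175736 m
v = √(2gh) = √(2·8.5·0.175736) = 1.72844 m/s = 6.222 km/h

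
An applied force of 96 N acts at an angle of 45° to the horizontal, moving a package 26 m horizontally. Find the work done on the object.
W = F·d·cosθ = (96)(26)cos(45°) = 1765 J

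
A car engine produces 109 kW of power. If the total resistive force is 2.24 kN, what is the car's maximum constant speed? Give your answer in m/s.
Convert to SI: F = 2240.0 N
P = Fv ⇒ v = P/F = 109000 W/2240.0 N = 48.66 m/s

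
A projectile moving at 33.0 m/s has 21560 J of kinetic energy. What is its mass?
m = 2·KE/v² = 2·21560/(33.0)² = 39.6 kg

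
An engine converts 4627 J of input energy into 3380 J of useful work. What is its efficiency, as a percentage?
η = W_out/W_in = 3380/4627 = 73.05%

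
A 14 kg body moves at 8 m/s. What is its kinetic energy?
KE = ½mv² = ½(14)(8)² = 448.0 J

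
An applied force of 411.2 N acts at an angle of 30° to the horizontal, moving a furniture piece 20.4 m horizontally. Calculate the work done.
W = F·d·cosθ = (411.2)(20.4)cos(30°) = 7265 J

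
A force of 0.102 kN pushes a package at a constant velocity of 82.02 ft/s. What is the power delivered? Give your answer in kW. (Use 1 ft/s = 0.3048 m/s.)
Convert to SI: F = 102.0 N, v = 24.9997 m/s
P = Fv = (102.0)(24.9997) = 2549.97 W = 2.55 kW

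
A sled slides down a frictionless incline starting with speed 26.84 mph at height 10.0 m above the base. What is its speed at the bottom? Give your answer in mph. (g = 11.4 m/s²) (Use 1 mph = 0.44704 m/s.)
Convert to SI: v₀ = 11.9986 m/s, h = 10.0 m
½mv₀² + mgh = ½mv² ⇒ v = √(v₀² + 2gh) = √(11.9986² + 2·11.4·10.0) = 19.2864 m/s = 43.14 mph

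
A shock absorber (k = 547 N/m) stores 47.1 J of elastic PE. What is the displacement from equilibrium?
x = √(2·PE/k) = √(2·47.1/547) = 0.415 m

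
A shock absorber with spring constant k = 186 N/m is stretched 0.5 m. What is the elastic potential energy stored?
PE = ½kx² = ½(186)(0.5)² = 23.25 J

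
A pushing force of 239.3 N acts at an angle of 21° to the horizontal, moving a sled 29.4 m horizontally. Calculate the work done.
W = F·d·cosθ = (239.3)(29.4)cos(21°) = 6568 J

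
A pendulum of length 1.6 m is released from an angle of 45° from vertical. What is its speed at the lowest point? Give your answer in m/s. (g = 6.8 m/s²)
h = L(1 − cosθ) = 1.6(1 − cos45°) = 0.468629 m
v = √(2gh) = √(2·6.8·0.468629) = 2.525 m/s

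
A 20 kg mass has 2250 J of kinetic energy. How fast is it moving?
v = √(2·KE/m) = √(2·2250/20) = 15.0 m/s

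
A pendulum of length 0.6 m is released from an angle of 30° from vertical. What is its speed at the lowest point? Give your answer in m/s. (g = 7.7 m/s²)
h = L(1 − cosθ) = 0.6(1 − cos30°) = 0.0803848 m
v = √(2gh) = √(2·7.7·0.0803848) = 1.113 m/s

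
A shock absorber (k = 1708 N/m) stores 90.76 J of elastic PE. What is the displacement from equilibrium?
x = √(2·PE/k) = √(2·90.76/1708) = 0.326 m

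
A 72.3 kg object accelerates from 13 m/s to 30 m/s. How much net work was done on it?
W = ΔKE = ½m(v₂² − v₁²) = ½(72.3)(30² − 13²) = 26425.65 J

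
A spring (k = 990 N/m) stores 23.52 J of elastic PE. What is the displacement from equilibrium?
x = √(2·PE/k) = √(2·23.52/990) = 0.218 m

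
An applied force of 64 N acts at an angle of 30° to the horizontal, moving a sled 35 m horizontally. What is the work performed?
W = F·d·cosθ = (64)(35)cos(30°) = 1940 J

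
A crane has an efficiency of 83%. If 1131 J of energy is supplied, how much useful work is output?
W_out = η·W_in = 0.83·1131 = 938.73 J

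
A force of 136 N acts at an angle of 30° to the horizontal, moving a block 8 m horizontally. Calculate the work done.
W = F·d·cosθ = (136)(8)cos(30°) = 942.2 J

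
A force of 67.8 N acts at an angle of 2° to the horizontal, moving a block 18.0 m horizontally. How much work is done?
W = F·d·cosθ = (67.8)(18.0)cos(2°) = 1220 J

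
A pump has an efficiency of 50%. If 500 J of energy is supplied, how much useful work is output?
W_out = η·W_in = 0.5·500 = 250.0 J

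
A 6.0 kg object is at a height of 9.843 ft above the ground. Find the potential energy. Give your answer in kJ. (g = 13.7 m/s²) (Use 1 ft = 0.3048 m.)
Convert to SI: m = 6.0 kg, h = 3.00015 m
PE = mgh = (6.0)(13.7)(3.00015) = 246.612 J = 0.2466 kJ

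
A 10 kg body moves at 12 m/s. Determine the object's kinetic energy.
KE = ½mv² = ½(10)(12)² = 720.0 J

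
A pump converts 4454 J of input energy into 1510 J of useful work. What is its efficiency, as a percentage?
η = W_out/W_in = 1510/4454 = 33.9%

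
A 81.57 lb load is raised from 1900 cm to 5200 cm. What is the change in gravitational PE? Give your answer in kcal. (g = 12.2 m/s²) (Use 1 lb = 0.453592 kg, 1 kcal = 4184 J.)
Convert to SI: m = 36.9995 kg, Δh = 33.0 m
ΔPE = mgΔh = (36.9995)(12.2)(33.0) = 14896.0 J = 3.56 kcal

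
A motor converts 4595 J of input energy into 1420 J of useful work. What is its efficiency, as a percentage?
η = W_out/W_in = 1420/4595 = 30.9%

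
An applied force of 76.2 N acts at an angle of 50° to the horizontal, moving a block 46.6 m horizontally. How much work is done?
W = F·d·cosθ = (76.2)(46.6)cos(50°) = 2282 J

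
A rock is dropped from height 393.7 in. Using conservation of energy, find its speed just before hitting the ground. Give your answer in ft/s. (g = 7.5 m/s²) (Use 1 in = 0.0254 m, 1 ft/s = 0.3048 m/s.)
Convert to SI: h = 9.99998 m
mgh = ½mv² ⇒ v = √(2gh) = √(2·7.5·9.99998) = 12.2474 m/s = 40.18 ft/s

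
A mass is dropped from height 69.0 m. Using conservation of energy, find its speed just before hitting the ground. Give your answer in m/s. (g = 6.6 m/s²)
mgh = ½mv² ⇒ v = √(2gh) = √(2·6.6·69.0) = 30.18 m/s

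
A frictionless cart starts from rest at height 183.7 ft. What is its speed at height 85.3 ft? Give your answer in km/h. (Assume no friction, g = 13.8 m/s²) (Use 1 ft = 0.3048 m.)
Convert to SI: h₁−h₂ = 29.9923 m
mgh₁ = mgh₂ + ½mv² ⇒ v = √(2g(h₁−h₂)) = √(2·13.8·29.9923) = 28.7713 m/s = 103.6 km/h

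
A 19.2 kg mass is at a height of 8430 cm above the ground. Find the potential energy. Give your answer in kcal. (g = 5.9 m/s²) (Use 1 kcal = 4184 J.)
Convert to SI: m = 19.2 kg, h = 84.3 m
PE = mgh = (19.2)(5.9)(84.3) = 9549.5 J = 2.282 kcal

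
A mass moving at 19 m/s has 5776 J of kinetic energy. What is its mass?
m = 2·KE/v² = 2·5776/(19)² = 32.0 kg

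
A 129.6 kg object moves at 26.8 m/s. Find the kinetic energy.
KE = ½mv² = ½(129.6)(26.8)² = 46540 J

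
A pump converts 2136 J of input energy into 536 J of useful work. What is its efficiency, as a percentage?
η = W_out/W_in = 536/2136 = 25.09%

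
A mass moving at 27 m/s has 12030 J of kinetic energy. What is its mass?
m = 2·KE/v² = 2·12030/(27)² = 33.0 kg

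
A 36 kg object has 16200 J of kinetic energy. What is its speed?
v = √(2·KE/m) = √(2·16200/36) = 30.0 m/s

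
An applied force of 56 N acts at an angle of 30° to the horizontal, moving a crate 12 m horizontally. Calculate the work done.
W = F·d·cosθ = (56)(12)cos(30°) = 582.0 J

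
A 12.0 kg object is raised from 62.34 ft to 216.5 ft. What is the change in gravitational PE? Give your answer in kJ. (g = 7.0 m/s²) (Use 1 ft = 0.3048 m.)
Convert to SI: m = 12.0 kg, Δh = 46.988 m
ΔPE = mgΔh = (12.0)(7.0)(46.988) = 3946.99 J = 3.947 kJ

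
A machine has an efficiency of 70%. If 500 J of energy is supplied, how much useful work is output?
W_out = η·W_in = 0.7·500 = 350.0 J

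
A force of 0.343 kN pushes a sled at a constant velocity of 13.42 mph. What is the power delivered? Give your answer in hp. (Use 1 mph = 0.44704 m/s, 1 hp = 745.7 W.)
Convert to SI: F = 343.0 N, v = 5.99928 m/s
P = Fv = (343.0)(5.99928) = 2057.75 W = 2.759 hp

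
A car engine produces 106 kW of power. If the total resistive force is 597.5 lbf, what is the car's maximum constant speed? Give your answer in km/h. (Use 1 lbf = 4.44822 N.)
Convert to SI: F = 2657.81 N
P = Fv ⇒ v = P/F = 106000 W/2657.81 N = 39.8824 m/s = 143.6 km/h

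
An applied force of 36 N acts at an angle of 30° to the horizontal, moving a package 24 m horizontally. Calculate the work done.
W = F·d·cosθ = (36)(24)cos(30°) = 748.2 J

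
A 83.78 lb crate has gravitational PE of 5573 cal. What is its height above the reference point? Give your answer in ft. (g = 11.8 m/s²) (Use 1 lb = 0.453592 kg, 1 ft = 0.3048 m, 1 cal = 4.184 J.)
Convert to SI: m = 38.0019 kg, PE = 23317.4 J
h = PE/(mg) = 23317.4/(38.0019·11.8) = 51.9988 m = 170.6 ft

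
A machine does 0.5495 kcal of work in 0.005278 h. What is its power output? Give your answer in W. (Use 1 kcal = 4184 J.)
Convert to SI: W = 2299.11 J, t = 19.0008 s
P = W/t = 2299.11/19.0008 = 121.0 W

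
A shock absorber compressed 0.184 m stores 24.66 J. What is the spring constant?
k = 2·PE/x² = 2·24.66/(0.184)² = 1457 N/m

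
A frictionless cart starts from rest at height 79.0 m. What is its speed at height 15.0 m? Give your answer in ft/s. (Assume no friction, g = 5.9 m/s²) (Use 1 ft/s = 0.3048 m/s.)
mgh₁ = mgh₂ + ½mv² ⇒ v = √(2g(h₁−h₂)) = √(2·5.9·64.0) = 27.4809 m/s = 90.16 ft/s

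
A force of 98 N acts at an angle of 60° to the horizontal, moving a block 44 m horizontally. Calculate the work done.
W = F·d·cosθ = (98)(44)cos(60°) = 2156 J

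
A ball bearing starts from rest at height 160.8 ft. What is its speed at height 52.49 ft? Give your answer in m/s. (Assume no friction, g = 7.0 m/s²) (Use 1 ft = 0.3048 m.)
Convert to SI: h₁−h₂ = 33.0129 m
mgh₁ = mgh₂ + ½mv² ⇒ v = √(2g(h₁−h₂)) = √(2·7.0·33.0129) = 21.5 m/s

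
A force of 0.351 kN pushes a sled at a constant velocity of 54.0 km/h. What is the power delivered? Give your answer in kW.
Convert to SI: F = 351.0 N, v = 15.0 m/s
P = Fv = (351.0)(15.0) = 5265.0 W = 5.265 kW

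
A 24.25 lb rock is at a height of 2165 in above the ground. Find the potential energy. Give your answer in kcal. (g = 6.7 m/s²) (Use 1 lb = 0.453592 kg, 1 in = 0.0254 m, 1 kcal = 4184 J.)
Convert to SI: m = 10.9996 kg, h = 54.991 m
PE = mgh = (10.9996)(6.7)(54.991) = 4052.69 J = 0.9686 kcal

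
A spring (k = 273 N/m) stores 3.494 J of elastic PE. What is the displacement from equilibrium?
x = √(2·PE/k) = √(2·3.494/273) = 0.16 m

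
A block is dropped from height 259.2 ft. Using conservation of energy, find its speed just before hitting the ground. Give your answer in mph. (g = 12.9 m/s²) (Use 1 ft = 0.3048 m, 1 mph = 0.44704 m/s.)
Convert to SI: h = 79.0042 m
mgh = ½mv² ⇒ v = √(2gh) = √(2·12.9·79.0042) = 45.1476 m/s = 101.0 mph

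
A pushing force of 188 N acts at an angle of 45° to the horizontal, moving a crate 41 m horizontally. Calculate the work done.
W = F·d·cosθ = (188)(41)cos(45°) = 5450 J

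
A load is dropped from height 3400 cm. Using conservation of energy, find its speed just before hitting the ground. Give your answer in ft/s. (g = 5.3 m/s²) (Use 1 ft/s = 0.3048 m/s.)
Convert to SI: h = 34.0 m
mgh = ½mv² ⇒ v = √(2gh) = √(2·5.3·34.0) = 18.9842 m/s = 62.28 ft/s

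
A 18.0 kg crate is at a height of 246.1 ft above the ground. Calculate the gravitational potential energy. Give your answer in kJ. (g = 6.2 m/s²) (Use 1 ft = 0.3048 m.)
Convert to SI: m = 18.0 kg, h = 75.0113 m
PE = mgh = (18.0)(6.2)(75.0113) = 8371.26 J = 8.371 kJ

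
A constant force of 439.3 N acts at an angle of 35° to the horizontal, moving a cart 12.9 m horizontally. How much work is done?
W = F·d·cosθ = (439.3)(12.9)cos(35°) = 4642 J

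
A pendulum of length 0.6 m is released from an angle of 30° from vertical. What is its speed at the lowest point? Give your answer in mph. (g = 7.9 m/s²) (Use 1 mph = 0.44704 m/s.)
h = L(1 − cosθ) = 0.6(1 − cos30°) = 0.0803848 m
v = √(2gh) = √(2·7.9·0.0803848) = 1.12698 m/s = 2.521 mph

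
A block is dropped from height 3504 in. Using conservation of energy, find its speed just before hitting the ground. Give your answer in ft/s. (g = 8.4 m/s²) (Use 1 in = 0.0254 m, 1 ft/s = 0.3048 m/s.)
Convert to SI: h = 89.0016 m
mgh = ½mv² ⇒ v = √(2gh) = √(2·8.4·89.0016) = 38.6682 m/s = 126.9 ft/s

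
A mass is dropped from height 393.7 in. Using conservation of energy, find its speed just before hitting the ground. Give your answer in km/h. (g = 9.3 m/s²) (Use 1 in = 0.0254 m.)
Convert to SI: h = 9.99998 m
mgh = ½mv² ⇒ v = √(2gh) = √(2·9.3·9.99998) = 13.6382 m/s = 49.1 km/h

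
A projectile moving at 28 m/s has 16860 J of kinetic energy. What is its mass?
m = 2·KE/v² = 2·16860/(28)² = 43.01 kg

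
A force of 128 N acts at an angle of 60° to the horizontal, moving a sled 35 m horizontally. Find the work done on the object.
W = F·d·cosθ = (128)(35)cos(60°) = 2240 J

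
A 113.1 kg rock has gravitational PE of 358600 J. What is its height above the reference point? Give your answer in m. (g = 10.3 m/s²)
h = PE/(mg) = 358600/(113.1·10.3) = 307.8 m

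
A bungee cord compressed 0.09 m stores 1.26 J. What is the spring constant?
k = 2·PE/x² = 2·1.26/(0.09)² = 311.1 N/m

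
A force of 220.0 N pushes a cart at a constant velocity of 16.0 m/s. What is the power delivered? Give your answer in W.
P = Fv = (220.0)(16.0) = 3520 W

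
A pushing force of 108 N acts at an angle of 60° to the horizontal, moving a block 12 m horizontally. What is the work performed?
W = F·d·cosθ = (108)(12)cos(60°) = 648.0 J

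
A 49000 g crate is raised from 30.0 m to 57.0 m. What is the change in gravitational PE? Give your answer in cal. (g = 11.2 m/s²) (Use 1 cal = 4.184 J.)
Convert to SI: m = 49.0 kg, Δh = 27.0 m
ΔPE = mgΔh = (49.0)(11.2)(27.0) = 14817.6 J = 3541 cal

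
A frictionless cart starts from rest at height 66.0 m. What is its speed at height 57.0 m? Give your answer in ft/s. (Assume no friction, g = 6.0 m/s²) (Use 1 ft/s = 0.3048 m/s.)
mgh₁ = mgh₂ + ½mv² ⇒ v = √(2g(h₁−h₂)) = √(2·6.0·9.0) = 10.3923 m/s = 34.1 ft/s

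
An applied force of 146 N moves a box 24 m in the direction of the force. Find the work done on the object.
W = F·d = (146)(24) = 3504 J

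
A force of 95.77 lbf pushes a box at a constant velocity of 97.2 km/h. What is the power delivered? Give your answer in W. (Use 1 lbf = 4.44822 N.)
Convert to SI: F = 426.006 N, v = 27.0 m/s
P = Fv = (426.006)(27.0) = 11500 W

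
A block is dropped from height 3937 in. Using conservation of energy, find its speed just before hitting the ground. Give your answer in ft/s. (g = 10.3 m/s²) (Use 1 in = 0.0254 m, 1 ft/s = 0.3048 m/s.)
Convert to SI: h = 99.9998 m
mgh = ½mv² ⇒ v = √(2gh) = √(2·10.3·99.9998) = 45.3872 m/s = 148.9 ft/s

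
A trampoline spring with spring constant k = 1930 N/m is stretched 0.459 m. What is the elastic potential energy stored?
PE = ½kx² = ½(1930)(0.459)² = 203.3 J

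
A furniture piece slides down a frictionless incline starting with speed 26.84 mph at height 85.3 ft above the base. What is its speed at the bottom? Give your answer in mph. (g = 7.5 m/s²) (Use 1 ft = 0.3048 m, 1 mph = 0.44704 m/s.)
Convert to SI: v₀ = 11.9986 m/s, h = 25.9994 m
½mv₀² + mgh = ½mv² ⇒ v = √(v₀² + 2gh) = √(11.9986² + 2·7.5·25.9994) = 23.1075 m/s = 51.69 mph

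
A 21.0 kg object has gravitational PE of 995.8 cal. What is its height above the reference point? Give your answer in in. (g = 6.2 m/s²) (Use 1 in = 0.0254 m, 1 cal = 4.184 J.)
Convert to SI: m = 21.0 kg, PE = 4166.43 J
h = PE/(mg) = 4166.43/(21.0·6.2) = 32.0002 m = 1260 in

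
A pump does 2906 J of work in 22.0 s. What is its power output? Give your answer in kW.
P = W/t = 2906.0/22.0 = 132.091 W = 0.1321 kW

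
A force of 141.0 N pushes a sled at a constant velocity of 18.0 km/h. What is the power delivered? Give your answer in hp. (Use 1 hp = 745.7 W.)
Convert to SI: F = 141.0 N, v = 5.0 m/s
P = Fv = (141.0)(5.0) = 705.0 W = 0.9454 hp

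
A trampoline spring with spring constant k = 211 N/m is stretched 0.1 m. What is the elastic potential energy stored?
PE = ½kx² = ½(211)(0.1)² = 1.055 J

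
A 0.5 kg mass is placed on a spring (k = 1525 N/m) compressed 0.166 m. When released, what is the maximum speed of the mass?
½kx² = ½mv² ⇒ v = x√(k/m) = (0.166)√(1525/0.5) = 9.168 m/s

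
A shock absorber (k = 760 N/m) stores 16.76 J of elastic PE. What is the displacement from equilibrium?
x = √(2·PE/k) = √(2·16.76/760) = 0.21 m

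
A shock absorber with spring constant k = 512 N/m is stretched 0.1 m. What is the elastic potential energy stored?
PE = ½kx² = ½(512)(0.1)² = 2.56 J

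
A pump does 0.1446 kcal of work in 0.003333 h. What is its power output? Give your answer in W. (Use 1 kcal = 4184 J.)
Convert to SI: W = 605.006 J, t = 11.9988 s
P = W/t = 605.006/11.9988 = 50.42 W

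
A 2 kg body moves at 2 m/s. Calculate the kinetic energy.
KE = ½mv² = ½(2)(2)² = 4.0 J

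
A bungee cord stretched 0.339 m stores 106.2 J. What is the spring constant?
k = 2·PE/x² = 2·106.2/(0.339)² = 1848 N/m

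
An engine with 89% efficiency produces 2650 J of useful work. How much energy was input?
W_in = W_out/η = 2650/0.89 = 2978 J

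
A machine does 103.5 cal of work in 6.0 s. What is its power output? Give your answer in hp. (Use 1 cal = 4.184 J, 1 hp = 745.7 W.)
Convert to SI: W = 433.044 J, t = 6.0 s
P = W/t = 433.044/6.0 = 72.174 W = 0.09679 hp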